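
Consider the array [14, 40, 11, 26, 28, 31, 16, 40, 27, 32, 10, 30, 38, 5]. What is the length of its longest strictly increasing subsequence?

6

One longest increasing subsequence is 14, 26, 28, 31, 32, 38 (positions 1,4,5,6,10,13), of length 6; no longer one exists.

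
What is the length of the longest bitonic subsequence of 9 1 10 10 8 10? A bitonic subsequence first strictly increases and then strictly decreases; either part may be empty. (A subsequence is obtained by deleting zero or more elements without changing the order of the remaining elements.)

Let inc[i] be the LIS ending at i and dec[i] the longest strictly decreasing subsequence starting at i. inc = [1, 1, 2, 2, 2, 3], dec = [2, 1, 2, 2, 1, 1].
max_i inc[i]+dec[i]−1 = 3, with one witness 9, 10, 8.

3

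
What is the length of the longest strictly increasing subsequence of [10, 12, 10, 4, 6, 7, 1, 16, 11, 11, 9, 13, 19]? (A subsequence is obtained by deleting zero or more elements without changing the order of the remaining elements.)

Let dp[i] be the longest increasing subsequence ending at position i. Then dp = [1, 2, 1, 1, 2, 3, 1, 4, 4, 4, 4, 5, 6].
The maximum is 6; one witness is 4, 6, 7, 11, 13, 19 at positions 4,5,6,9,12,13.

6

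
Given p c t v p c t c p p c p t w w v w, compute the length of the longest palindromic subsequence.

9

Using dp[i][j] = 2 + dp[i+1][j−1] if the ends match, else max(dp[i+1][j], dp[i][j−1]):
dp[1][17] = 9. A witness is pcpctcpcp at positions 1,2,5,6,7,8,10,11,12.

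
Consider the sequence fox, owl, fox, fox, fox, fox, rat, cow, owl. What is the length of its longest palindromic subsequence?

One longest palindromic subsequence is owl fox fox fox fox owl (positions 2,3,4,5,6,9); it reads the same forward and backward, and the interval DP gives dp[1][9] = 6.

6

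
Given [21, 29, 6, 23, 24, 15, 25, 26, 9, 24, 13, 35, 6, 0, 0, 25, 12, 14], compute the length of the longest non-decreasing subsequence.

6

Scanning left to right, the best length ending at each element is: 21→1, 29→2, 6→1, 23→2, 24→3, 15→2, 25→4, 26→5, 9→2, 24→4, 13→3, 35→6, 6→2, 0→1, 0→2, 25→5, 12→3, 14→4.
So the longest non-decreasing subsequence has length 6, e.g. 21, 23, 24, 25, 26, 35.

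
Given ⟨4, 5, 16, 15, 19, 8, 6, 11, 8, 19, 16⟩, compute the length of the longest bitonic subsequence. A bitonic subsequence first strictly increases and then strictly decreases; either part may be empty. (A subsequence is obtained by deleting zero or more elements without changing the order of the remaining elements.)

Let inc[i] be the LIS ending at i and dec[i] the longest strictly decreasing subsequence starting at i. inc = [1, 2, 3, 3, 4, 3, 3, 4, 4, 5, 5], dec = [1, 1, 4, 3, 3, 2, 1, 2, 1, 2, 1].
max_i inc[i]+dec[i]−1 = 6, with one witness 4, 5, 16, 15, 11, 8.

6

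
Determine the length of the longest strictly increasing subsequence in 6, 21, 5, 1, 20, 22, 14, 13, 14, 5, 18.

4

Let dp[i] be the longest increasing subsequence ending at position i. Then dp = [1, 2, 1, 1, 2, 3, 2, 2, 3, 2, 4].
The maximum is 4; one witness is 6, 13, 14, 18 at positions 1,8,9,11.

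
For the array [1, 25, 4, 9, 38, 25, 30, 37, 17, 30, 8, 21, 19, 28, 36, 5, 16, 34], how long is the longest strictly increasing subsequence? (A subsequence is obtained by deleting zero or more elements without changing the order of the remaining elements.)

7

Scanning left to right, the best length ending at each element is: 1→1, 25→2, 4→2, 9→3, 38→4, 25→4, 30→5, 37→6, 17→4, 30→5, 8→3, 21→5, 19→5, 28→6, 36→7, 5→3, 16→4, 34→7.
So the longest increasing subsequence has length 7, e.g. 1, 4, 9, 17, 21, 28, 36.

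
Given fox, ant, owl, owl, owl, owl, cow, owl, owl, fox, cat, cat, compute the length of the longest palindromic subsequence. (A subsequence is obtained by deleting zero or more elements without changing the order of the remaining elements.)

8

Using dp[i][j] = 2 + dp[i+1][j−1] if the ends match, else max(dp[i+1][j], dp[i][j−1]):
dp[1][12] = 8. A witness is fox owl owl owl owl owl owl fox at positions 1,3,4,5,6,8,9,10.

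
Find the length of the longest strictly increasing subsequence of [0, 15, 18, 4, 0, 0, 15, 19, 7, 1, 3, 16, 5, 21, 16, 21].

Let dp[i] be the longest increasing subsequence ending at position i. Then dp = [1, 2, 3, 2, 1, 1, 3, 4, 3, 2, 3, 4, 4, 5, 5, 6].
The maximum is 6; one witness is 0, 1, 3, 5, 16, 21 at positions 1,10,11,13,15,16.

6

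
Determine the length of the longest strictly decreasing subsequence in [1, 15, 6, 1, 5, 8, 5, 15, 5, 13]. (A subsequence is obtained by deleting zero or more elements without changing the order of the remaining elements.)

3

One longest decreasing subsequence is 15, 6, 1 (positions 2,3,4), of length 3; no longer one exists.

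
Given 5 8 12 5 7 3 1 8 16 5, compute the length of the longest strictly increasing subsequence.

4

Let dp[i] be the longest increasing subsequence ending at position i. Then dp = [1, 2, 3, 1, 2, 1, 1, 3, 4, 2].
The maximum is 4; one witness is 5, 8, 12, 16 at positions 1,2,3,9.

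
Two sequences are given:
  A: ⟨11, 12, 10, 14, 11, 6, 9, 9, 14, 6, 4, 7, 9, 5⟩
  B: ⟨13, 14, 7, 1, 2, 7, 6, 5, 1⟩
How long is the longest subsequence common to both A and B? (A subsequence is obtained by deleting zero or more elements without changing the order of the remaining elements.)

3

A longest common subsequence is 14, 6, 5 (length 3); the LCS DP confirms no longer common subsequence exists.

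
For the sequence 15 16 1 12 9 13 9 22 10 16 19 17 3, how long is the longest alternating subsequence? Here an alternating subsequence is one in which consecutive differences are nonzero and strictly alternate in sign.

Track the best alternating length ending on an up-step vs a down-step at each position: up/down = 1/1, 2/1, 1/3, 4/3, 4/5, 6/3, 4/7, 8/1, 8/9, 10/9, 10/9, 10/11, 4/11.
The maximum over both is 11; one such subsequence is 15, 16, 1, 12, 9, 13, 9, 22, 10, 19, 17.

11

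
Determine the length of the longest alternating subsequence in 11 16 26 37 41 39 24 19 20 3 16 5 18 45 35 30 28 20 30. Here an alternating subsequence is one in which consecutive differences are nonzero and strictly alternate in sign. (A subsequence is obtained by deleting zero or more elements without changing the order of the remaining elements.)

A longest alternating subsequence is 11, 26, 19, 20, 3, 16, 5, 45, 28, 30 (positions 1,3,8,9,10,11,12,14,17,19); its 9 consecutive differences strictly alternate in sign, and length 10 is optimal.

10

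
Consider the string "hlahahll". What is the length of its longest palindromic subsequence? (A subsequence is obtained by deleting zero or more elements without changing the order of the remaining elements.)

Using dp[i][j] = 2 + dp[i+1][j−1] if the ends match, else max(dp[i+1][j], dp[i][j−1]):
dp[1][8] = 5. A witness is lhahl at positions 2,4,5,6,8.

5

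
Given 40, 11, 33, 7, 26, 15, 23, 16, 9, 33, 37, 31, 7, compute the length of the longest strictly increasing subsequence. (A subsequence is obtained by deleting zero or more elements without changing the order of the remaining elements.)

5

Scanning left to right, the best length ending at each element is: 40→1, 11→1, 33→2, 7→1, 26→2, 15→2, 23→3, 16→3, 9→2, 33→4, 37→5, 31→4, 7→1.
So the longest increasing subsequence has length 5, e.g. 11, 15, 23, 33, 37.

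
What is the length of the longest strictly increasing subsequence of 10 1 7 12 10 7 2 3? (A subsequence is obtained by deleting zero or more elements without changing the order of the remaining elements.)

3

Scanning left to right, the best length ending at each element is: 10→1, 1→1, 7→2, 12→3, 10→3, 7→2, 2→2, 3→3.
So the longest increasing subsequence has length 3, e.g. 1, 7, 12.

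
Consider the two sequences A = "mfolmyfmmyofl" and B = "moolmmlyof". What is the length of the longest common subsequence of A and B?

8

Backtracking the LCS table gives one alignment: m (A1,B1) → o (A3,B3) → l (A4,B4) → m (A5,B5) → m (A8,B6) → y (A10,B8) → o (A11,B9) → f (A12,B10).
So the longest common subsequence has length 8.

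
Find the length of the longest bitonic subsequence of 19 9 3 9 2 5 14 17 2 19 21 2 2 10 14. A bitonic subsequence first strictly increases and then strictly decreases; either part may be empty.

7

One longest bitonic subsequence is 3, 9, 14, 17, 19, 21, 14 (positions 3,4,7,8,10,11,15): it rises to 21 then falls. Length 7 is optimal.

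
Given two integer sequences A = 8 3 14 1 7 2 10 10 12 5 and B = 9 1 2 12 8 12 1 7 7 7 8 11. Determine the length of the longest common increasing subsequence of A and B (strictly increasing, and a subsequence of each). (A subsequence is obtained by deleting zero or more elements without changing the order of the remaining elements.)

3

For each value that appears in both, track the longest common increasing run ending there.
The best achievable length is 3; one witness is 1, 2, 12 (A-positions 4,6,9, B-positions 2,3,4).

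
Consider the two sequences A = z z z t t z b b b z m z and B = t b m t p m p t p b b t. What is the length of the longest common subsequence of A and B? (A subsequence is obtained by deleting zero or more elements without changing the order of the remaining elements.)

A longest common subsequence is ttbb (length 4); the LCS DP confirms no longer common subsequence exists.

4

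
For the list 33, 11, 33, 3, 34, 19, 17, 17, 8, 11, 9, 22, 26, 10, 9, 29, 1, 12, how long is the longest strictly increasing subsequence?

One longest increasing subsequence is 3, 8, 11, 22, 26, 29 (positions 4,9,10,12,13,16), of length 6; no longer one exists.

6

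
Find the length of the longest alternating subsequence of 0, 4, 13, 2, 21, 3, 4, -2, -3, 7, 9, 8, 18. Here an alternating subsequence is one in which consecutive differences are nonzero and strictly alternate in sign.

10

Track the best alternating length ending on an up-step vs a down-step at each position: up/down = 1/1, 2/1, 2/1, 2/3, 4/1, 4/5, 6/5, 1/7, 1/7, 8/5, 8/5, 8/9, 10/5.
The maximum over both is 10; one such subsequence is 0, 4, 2, 21, 3, 4, -2, 9, 8, 18.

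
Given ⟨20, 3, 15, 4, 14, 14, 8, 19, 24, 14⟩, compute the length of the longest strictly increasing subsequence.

Let dp[i] be the longest increasing subsequence ending at position i. Then dp = [1, 1, 2, 2, 3, 3, 3, 4, 5, 4].
The maximum is 5; one witness is 3, 4, 14, 19, 24 at positions 2,4,5,8,9.

5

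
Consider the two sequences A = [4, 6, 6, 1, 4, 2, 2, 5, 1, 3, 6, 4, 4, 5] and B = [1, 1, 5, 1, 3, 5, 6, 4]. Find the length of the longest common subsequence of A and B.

A longest common subsequence is 1, 5, 1, 3, 6, 4 (length 6); the LCS DP confirms no longer common subsequence exists.

6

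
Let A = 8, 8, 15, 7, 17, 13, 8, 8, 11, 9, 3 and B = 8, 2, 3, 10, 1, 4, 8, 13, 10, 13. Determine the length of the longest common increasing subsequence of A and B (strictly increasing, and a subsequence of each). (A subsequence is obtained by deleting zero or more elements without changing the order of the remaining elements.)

For each value that appears in both, track the longest common increasing run ending there.
The best achievable length is 2; one witness is 8, 13 (A-positions 1,6, B-positions 1,8).

2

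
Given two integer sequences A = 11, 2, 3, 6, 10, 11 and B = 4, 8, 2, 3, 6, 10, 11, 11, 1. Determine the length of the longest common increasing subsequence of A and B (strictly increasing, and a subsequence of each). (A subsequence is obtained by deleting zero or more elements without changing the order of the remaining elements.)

A longest common strictly increasing subsequence is 2, 3, 6, 10, 11 (length 5); it appears in order in both A and B, and no longer such subsequence exists.

5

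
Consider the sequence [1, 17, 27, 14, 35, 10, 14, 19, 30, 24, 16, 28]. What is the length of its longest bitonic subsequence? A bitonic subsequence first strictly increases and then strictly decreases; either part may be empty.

One longest bitonic subsequence is 1, 17, 27, 35, 30, 24, 16 (positions 1,2,3,5,9,10,11): it rises to 35 then falls. Length 7 is optimal.

7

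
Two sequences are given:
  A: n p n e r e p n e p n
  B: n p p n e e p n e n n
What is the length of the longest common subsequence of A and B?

A longest common subsequence is npneepnen (length 9); the LCS DP confirms no longer common subsequence exists.

9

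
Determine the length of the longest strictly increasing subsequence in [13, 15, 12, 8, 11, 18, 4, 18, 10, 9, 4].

3

One longest increasing subsequence is 13, 15, 18 (positions 1,2,6), of length 3; no longer one exists.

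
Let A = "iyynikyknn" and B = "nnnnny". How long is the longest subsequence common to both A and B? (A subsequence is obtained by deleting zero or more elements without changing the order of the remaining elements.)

Backtracking the LCS table gives one alignment: n (A4,B3) → n (A9,B4) → n (A10,B5).
So the longest common subsequence has length 3.

3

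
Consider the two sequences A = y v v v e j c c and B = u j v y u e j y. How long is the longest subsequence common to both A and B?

A longest common subsequence is yej (length 3); the LCS DP confirms no longer common subsequence exists.

3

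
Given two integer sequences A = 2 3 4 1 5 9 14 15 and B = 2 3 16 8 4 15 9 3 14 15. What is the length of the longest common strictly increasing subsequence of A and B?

For each value that appears in both, track the longest common increasing run ending there.
The best achievable length is 6; one witness is 2, 3, 4, 9, 14, 15 (A-positions 1,2,3,6,7,8, B-positions 1,2,5,7,9,10).

6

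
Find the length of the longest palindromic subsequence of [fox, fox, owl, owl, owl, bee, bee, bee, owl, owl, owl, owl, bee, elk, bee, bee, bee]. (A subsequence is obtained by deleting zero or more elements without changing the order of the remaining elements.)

One longest palindromic subsequence is bee bee bee owl owl owl owl bee bee bee (positions 6,7,8,9,10,11,12,15,16,17); it reads the same forward and backward, and the interval DP gives dp[1][17] = 10.

10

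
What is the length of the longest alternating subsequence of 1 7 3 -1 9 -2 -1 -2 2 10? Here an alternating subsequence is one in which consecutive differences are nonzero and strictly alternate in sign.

A longest alternating subsequence is 1, 7, 3, 9, -2, -1, -2, 2 (positions 1,2,3,5,6,7,8,9); its 7 consecutive differences strictly alternate in sign, and length 8 is optimal.

8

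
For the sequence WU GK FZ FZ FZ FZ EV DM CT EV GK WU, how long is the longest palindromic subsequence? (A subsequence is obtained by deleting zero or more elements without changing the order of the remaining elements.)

8

One longest palindromic subsequence is WU GK FZ FZ FZ FZ GK WU (positions 1,2,3,4,5,6,11,12); it reads the same forward and backward, and the interval DP gives dp[1][12] = 8.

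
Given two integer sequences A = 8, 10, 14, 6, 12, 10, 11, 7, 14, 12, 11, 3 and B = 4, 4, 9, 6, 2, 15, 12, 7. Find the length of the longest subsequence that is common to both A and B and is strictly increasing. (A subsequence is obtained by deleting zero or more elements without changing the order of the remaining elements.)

2

A longest common strictly increasing subsequence is 6, 12 (length 2); it appears in order in both A and B, and no longer such subsequence exists.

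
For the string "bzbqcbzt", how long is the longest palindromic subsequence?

5

One longest palindromic subsequence is zbcbz (positions 2,3,5,6,7); it reads the same forward and backward, and the interval DP gives dp[1][8] = 5.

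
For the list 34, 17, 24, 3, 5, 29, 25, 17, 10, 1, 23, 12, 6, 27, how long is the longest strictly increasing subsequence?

5

Scanning left to right, the best length ending at each element is: 34→1, 17→1, 24→2, 3→1, 5→2, 29→3, 25→3, 17→3, 10→3, 1→1, 23→4, 12→4, 6→3, 27→5.
So the longest increasing subsequence has length 5, e.g. 3, 5, 17, 23, 27.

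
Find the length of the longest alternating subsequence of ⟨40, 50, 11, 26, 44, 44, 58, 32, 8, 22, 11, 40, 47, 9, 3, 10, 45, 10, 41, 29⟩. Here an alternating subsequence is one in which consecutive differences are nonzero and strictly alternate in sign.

Track the best alternating length ending on an up-step vs a down-step at each position: up/down = 1/1, 2/1, 1/3, 4/3, 4/3, 4/3, 4/1, 4/5, 1/5, 6/5, 6/7, 8/5, 8/5, 6/9, 1/9, 10/9, 10/9, 10/11, 12/11, 12/13.
The maximum over both is 13; one such subsequence is 40, 50, 11, 26, 8, 22, 11, 40, 9, 45, 10, 41, 29.

13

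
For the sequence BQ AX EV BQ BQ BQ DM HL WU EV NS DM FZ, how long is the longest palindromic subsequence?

5

One longest palindromic subsequence is EV BQ BQ BQ EV (positions 3,4,5,6,10); it reads the same forward and backward, and the interval DP gives dp[1][13] = 5.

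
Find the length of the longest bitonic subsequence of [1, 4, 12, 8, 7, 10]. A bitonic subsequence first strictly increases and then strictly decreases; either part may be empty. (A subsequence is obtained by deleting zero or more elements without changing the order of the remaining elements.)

Let inc[i] be the LIS ending at i and dec[i] the longest strictly decreasing subsequence starting at i. inc = [1, 2, 3, 3, 3, 4], dec = [1, 1, 3, 2, 1, 1].
max_i inc[i]+dec[i]−1 = 5, with one witness 1, 4, 12, 8, 7.

5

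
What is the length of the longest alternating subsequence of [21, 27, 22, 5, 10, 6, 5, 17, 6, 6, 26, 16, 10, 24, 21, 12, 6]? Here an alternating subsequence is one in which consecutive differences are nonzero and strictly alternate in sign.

A longest alternating subsequence is 21, 27, 5, 10, 6, 17, 6, 26, 16, 24, 21 (positions 1,2,4,5,6,8,9,11,12,14,15); its 10 consecutive differences strictly alternate in sign, and length 11 is optimal.

11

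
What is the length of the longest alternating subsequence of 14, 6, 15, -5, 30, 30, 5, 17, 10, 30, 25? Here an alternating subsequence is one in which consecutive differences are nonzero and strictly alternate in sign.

10

A longest alternating subsequence is 14, 6, 15, -5, 30, 5, 17, 10, 30, 25 (positions 1,2,3,4,5,7,8,9,10,11); its 9 consecutive differences strictly alternate in sign, and length 10 is optimal.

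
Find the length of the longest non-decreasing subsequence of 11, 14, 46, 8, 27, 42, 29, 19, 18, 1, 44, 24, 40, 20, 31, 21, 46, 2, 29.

One longest non-decreasing subsequence is 11, 14, 27, 42, 44, 46 (positions 1,2,5,6,11,17), of length 6; no longer one exists.

6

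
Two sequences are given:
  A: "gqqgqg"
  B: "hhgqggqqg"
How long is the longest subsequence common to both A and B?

5

A longest common subsequence is gqqqg (length 5); the LCS DP confirms no longer common subsequence exists.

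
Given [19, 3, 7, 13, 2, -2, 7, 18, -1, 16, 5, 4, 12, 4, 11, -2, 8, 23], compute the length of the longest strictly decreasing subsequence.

6

One longest decreasing subsequence is 19, 13, 7, 5, 4, -2 (positions 1,4,7,11,12,16), of length 6; no longer one exists.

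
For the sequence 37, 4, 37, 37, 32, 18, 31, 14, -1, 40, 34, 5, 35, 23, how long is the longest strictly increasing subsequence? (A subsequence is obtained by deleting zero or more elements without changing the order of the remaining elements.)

5

Scanning left to right, the best length ending at each element is: 37→1, 4→1, 37→2, 37→2, 32→2, 18→2, 31→3, 14→2, -1→1, 40→4, 34→4, 5→2, 35→5, 23→3.
So the longest increasing subsequence has length 5, e.g. 4, 18, 31, 34, 35.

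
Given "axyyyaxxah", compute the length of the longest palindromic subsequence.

One longest palindromic subsequence is axyyyxa (positions 1,2,3,4,5,8,9); it reads the same forward and backward, and the interval DP gives dp[1][10] = 7.

7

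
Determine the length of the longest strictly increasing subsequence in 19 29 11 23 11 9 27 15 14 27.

3

Let dp[i] be the longest increasing subsequence ending at position i. Then dp = [1, 2, 1, 2, 1, 1, 3, 2, 2, 3].
The maximum is 3; one witness is 19, 23, 27 at positions 1,4,7.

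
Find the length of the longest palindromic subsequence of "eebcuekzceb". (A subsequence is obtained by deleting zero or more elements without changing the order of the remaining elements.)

5

One longest palindromic subsequence is beceb (positions 3,6,9,10,11); it reads the same forward and backward, and the interval DP gives dp[1][11] = 5.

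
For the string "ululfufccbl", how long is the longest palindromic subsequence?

5

Using dp[i][j] = 2 + dp[i+1][j−1] if the ends match, else max(dp[i+1][j], dp[i][j−1]):
dp[1][11] = 5. A witness is lfufl at positions 2,5,6,7,11.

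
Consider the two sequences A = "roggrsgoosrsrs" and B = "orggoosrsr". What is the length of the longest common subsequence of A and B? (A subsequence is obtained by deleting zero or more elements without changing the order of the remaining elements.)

9

A longest common subsequence is rggoosrsr (length 9); the LCS DP confirms no longer common subsequence exists.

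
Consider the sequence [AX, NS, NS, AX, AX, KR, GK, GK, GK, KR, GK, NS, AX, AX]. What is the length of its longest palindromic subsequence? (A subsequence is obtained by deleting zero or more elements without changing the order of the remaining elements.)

One longest palindromic subsequence is AX AX KR GK GK GK KR AX AX (positions 1,4,6,7,8,9,10,13,14); it reads the same forward and backward, and the interval DP gives dp[1][14] = 9.

9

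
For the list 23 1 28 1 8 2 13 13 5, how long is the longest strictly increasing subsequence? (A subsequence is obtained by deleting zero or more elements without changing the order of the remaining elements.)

3

Scanning left to right, the best length ending at each element is: 23→1, 1→1, 28→2, 1→1, 8→2, 2→2, 13→3, 13→3, 5→3.
So the longest increasing subsequence has length 3, e.g. 1, 8, 13.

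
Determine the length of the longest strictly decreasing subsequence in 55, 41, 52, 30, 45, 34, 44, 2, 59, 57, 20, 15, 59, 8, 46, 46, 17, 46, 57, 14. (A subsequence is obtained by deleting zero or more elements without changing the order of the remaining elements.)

7

One longest decreasing subsequence is 55, 52, 45, 34, 20, 15, 8 (positions 1,3,5,6,11,12,14), of length 7; no longer one exists.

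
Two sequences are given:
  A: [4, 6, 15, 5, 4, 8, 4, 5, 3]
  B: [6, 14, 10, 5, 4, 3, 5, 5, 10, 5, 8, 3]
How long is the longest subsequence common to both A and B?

5

A longest common subsequence is 6, 5, 4, 8, 3 (length 5); the LCS DP confirms no longer common subsequence exists.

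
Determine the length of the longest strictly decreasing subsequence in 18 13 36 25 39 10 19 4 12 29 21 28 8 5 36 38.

6

One longest decreasing subsequence is 36, 25, 19, 12, 8, 5 (positions 3,4,7,9,13,14), of length 6; no longer one exists.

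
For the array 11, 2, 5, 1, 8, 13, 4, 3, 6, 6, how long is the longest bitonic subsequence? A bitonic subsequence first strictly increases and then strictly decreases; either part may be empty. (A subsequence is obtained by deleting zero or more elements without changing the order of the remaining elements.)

One longest bitonic subsequence is 2, 5, 8, 13, 4, 3 (positions 2,3,5,6,7,8): it rises to 13 then falls. Length 6 is optimal.

6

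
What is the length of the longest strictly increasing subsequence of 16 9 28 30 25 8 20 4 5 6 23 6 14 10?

4

Let dp[i] be the longest increasing subsequence ending at position i. Then dp = [1, 1, 2, 3, 2, 1, 2, 1, 2, 3, 4, 3, 4, 4].
The maximum is 4; one witness is 4, 5, 6, 23 at positions 8,9,10,11.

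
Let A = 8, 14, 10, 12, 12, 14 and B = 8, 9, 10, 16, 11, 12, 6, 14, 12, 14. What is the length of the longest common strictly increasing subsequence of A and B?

For each value that appears in both, track the longest common increasing run ending there.
The best achievable length is 4; one witness is 8, 10, 12, 14 (A-positions 1,3,4,6, B-positions 1,3,6,8).

4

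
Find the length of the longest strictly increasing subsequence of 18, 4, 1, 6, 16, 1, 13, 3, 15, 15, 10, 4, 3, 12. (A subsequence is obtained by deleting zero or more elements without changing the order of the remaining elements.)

4

Let dp[i] be the longest increasing subsequence ending at position i. Then dp = [1, 1, 1, 2, 3, 1, 3, 2, 4, 4, 3, 3, 2, 4].
The maximum is 4; one witness is 4, 6, 13, 15 at positions 2,4,7,9.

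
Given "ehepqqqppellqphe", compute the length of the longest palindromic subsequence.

Using dp[i][j] = 2 + dp[i+1][j−1] if the ends match, else max(dp[i+1][j], dp[i][j−1]):
dp[1][16] = 11. A witness is ehepqqqpehe at positions 1,2,3,4,5,6,7,9,10,15,16.

11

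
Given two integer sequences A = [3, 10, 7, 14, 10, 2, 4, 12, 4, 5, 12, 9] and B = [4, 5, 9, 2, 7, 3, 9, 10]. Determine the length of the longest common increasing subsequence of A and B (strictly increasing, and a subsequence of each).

A longest common strictly increasing subsequence is 4, 5, 9 (length 3); it appears in order in both A and B, and no longer such subsequence exists.

3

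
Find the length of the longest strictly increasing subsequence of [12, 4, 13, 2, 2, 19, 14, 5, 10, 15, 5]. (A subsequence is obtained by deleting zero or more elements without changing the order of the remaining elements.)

Let dp[i] be the longest increasing subsequence ending at position i. Then dp = [1, 1, 2, 1, 1, 3, 3, 2, 3, 4, 2].
The maximum is 4; one witness is 12, 13, 14, 15 at positions 1,3,7,10.

4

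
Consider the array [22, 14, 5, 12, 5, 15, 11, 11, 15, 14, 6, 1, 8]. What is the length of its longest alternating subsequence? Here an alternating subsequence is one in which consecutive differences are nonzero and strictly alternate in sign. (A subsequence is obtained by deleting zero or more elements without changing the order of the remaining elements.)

9

Track the best alternating length ending on an up-step vs a down-step at each position: up/down = 1/1, 1/2, 1/2, 3/2, 1/4, 5/2, 5/6, 5/6, 7/2, 7/8, 5/8, 1/8, 9/8.
The maximum over both is 9; one such subsequence is 22, 5, 12, 5, 15, 11, 15, 6, 8.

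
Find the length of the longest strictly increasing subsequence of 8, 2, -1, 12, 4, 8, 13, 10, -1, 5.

Scanning left to right, the best length ending at each element is: 8→1, 2→1, -1→1, 12→2, 4→2, 8→3, 13→4, 10→4, -1→1, 5→3.
So the longest increasing subsequence has length 4, e.g. 2, 4, 8, 13.

4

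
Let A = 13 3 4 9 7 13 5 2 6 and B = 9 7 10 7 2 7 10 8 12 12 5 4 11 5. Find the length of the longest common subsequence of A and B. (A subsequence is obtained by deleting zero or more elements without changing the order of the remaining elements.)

Backtracking the LCS table gives one alignment: 9 (A4,B1) → 7 (A5,B6) → 5 (A7,B14).
So the longest common subsequence has length 3.

3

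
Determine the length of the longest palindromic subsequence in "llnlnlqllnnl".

9

Using dp[i][j] = 2 + dp[i+1][j−1] if the ends match, else max(dp[i+1][j], dp[i][j−1]):
dp[1][12] = 9. A witness is lnnlllnnl at positions 1,3,5,6,8,9,10,11,12.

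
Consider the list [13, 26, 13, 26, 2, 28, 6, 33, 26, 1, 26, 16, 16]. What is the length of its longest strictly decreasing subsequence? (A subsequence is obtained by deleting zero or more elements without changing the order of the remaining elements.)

4

Scanning left to right, the best length ending at each element is: 13→1, 26→1, 13→2, 26→1, 2→3, 28→1, 6→3, 33→1, 26→2, 1→4, 26→2, 16→3, 16→3.
So the longest decreasing subsequence has length 4, e.g. 26, 13, 2, 1.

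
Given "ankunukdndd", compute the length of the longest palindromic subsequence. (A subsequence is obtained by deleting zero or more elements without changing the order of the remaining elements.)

Using dp[i][j] = 2 + dp[i+1][j−1] if the ends match, else max(dp[i+1][j], dp[i][j−1]):
dp[1][11] = 7. A witness is nkunukn at positions 2,3,4,5,6,7,9.

7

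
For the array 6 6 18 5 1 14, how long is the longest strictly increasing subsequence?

One longest increasing subsequence is 6, 18 (positions 1,3), of length 2; no longer one exists.

2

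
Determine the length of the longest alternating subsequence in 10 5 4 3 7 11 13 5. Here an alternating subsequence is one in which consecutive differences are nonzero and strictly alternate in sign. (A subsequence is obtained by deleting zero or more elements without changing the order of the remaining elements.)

A longest alternating subsequence is 10, 5, 7, 5 (positions 1,2,5,8); its 3 consecutive differences strictly alternate in sign, and length 4 is optimal.

4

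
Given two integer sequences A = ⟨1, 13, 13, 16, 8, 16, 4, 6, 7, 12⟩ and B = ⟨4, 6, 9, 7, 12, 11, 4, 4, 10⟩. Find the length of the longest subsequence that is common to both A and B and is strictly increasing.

4

For each value that appears in both, track the longest common increasing run ending there.
The best achievable length is 4; one witness is 4, 6, 7, 12 (A-positions 7,8,9,10, B-positions 1,2,4,5).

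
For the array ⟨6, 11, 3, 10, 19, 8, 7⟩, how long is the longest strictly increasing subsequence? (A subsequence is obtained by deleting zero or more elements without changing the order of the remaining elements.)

3

One longest increasing subsequence is 6, 11, 19 (positions 1,2,5), of length 3; no longer one exists.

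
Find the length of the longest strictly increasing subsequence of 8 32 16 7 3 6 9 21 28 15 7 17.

Let dp[i] be the longest increasing subsequence ending at position i. Then dp = [1, 2, 2, 1, 1, 2, 3, 4, 5, 4, 3, 5].
The maximum is 5; one witness is 3, 6, 9, 21, 28 at positions 5,6,7,8,9.

5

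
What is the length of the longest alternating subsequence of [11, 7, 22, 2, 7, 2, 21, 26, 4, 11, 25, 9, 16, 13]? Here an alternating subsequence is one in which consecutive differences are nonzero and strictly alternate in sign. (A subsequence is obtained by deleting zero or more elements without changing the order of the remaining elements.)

Track the best alternating length ending on an up-step vs a down-step at each position: up/down = 1/1, 1/2, 3/1, 1/4, 5/4, 1/6, 7/4, 7/1, 7/8, 9/8, 9/8, 9/10, 11/10, 11/12.
The maximum over both is 12; one such subsequence is 11, 7, 22, 2, 7, 2, 21, 4, 11, 9, 16, 13.

12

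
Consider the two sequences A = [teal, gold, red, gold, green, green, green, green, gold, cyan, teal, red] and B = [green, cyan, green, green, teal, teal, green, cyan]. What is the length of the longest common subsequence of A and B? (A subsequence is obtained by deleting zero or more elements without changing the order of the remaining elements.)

Backtracking the LCS table gives one alignment: green (A5,B1) → green (A6,B3) → green (A7,B4) → green (A8,B7) → cyan (A10,B8).
So the longest common subsequence has length 5.

5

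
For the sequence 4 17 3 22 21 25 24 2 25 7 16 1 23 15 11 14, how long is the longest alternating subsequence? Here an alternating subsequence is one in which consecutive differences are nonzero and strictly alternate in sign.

14

Track the best alternating length ending on an up-step vs a down-step at each position: up/down = 1/1, 2/1, 1/3, 4/1, 4/5, 6/1, 6/7, 1/7, 8/1, 8/9, 10/9, 1/11, 12/9, 12/13, 12/13, 14/13.
The maximum over both is 14; one such subsequence is 4, 17, 3, 22, 21, 25, 24, 25, 7, 16, 1, 23, 11, 14.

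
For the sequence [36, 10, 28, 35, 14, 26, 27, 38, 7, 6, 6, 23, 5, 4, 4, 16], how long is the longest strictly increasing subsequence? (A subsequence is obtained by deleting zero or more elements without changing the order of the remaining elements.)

One longest increasing subsequence is 10, 14, 26, 27, 38 (positions 2,5,6,7,8), of length 5; no longer one exists.

5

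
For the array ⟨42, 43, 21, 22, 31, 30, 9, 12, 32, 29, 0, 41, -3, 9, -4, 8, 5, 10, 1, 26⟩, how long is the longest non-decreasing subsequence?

5

One longest non-decreasing subsequence is 21, 22, 31, 32, 41 (positions 3,4,5,9,12), of length 5; no longer one exists.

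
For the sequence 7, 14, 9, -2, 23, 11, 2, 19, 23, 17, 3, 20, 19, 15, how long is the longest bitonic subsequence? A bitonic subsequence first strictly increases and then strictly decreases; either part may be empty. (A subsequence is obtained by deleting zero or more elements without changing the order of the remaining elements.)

One longest bitonic subsequence is 7, 9, 11, 19, 23, 20, 19, 15 (positions 1,3,6,8,9,12,13,14): it rises to 23 then falls. Length 8 is optimal.

8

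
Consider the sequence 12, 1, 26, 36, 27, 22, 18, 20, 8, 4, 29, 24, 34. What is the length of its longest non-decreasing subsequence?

5

One longest non-decreasing subsequence is 12, 26, 27, 29, 34 (positions 1,3,5,11,13), of length 5; no longer one exists.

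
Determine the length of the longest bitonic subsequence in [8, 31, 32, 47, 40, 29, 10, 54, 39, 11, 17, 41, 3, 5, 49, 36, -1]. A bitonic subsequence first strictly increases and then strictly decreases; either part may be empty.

Let inc[i] be the LIS ending at i and dec[i] the longest strictly decreasing subsequence starting at i. inc = [1, 2, 3, 4, 4, 2, 2, 5, 4, 3, 4, 5, 1, 2, 6, 5, 1], dec = [3, 5, 5, 6, 5, 4, 3, 5, 4, 3, 3, 3, 2, 2, 3, 2, 1].
max_i inc[i]+dec[i]−1 = 9, with one witness 8, 31, 32, 47, 40, 39, 17, 5, -1.

9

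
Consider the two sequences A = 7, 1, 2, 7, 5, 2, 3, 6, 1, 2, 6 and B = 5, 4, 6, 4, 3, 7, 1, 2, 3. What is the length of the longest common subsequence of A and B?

4

Backtracking the LCS table gives one alignment: 7 (A1,B6) → 1 (A2,B7) → 2 (A6,B8) → 3 (A7,B9).
So the longest common subsequence has length 4.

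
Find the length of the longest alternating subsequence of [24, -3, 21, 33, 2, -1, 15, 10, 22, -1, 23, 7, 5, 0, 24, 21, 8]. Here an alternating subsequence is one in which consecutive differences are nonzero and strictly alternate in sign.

A longest alternating subsequence is 24, -3, 21, 2, 15, 10, 22, -1, 23, 7, 24, 21 (positions 1,2,3,5,7,8,9,10,11,12,15,16); its 11 consecutive differences strictly alternate in sign, and length 12 is optimal.

12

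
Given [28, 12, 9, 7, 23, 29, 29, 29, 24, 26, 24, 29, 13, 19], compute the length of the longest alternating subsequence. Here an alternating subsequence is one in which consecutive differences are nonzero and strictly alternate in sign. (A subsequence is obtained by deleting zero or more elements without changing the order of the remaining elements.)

9

Track the best alternating length ending on an up-step vs a down-step at each position: up/down = 1/1, 1/2, 1/2, 1/2, 3/2, 3/1, 3/1, 3/1, 3/4, 5/4, 3/6, 7/1, 3/8, 9/8.
The maximum over both is 9; one such subsequence is 28, 12, 29, 24, 26, 24, 29, 13, 19.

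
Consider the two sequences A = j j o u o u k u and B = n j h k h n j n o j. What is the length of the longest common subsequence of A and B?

3

Backtracking the LCS table gives one alignment: j (A1,B2) → j (A2,B7) → o (A3,B9).
So the longest common subsequence has length 3.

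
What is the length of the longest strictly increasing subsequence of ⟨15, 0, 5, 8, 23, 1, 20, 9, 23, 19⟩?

One longest increasing subsequence is 0, 5, 8, 20, 23 (positions 2,3,4,7,9), of length 5; no longer one exists.

5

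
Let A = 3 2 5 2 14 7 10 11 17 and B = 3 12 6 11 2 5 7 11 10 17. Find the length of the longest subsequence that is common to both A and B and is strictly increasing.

5

A longest common strictly increasing subsequence is 3, 5, 7, 11, 17 (length 5); it appears in order in both A and B, and no longer such subsequence exists.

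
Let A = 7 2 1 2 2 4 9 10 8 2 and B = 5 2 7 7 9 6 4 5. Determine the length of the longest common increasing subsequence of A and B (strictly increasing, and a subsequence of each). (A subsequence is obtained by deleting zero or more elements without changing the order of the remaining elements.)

2

For each value that appears in both, track the longest common increasing run ending there.
The best achievable length is 2; one witness is 2, 9 (A-positions 2,7, B-positions 2,5).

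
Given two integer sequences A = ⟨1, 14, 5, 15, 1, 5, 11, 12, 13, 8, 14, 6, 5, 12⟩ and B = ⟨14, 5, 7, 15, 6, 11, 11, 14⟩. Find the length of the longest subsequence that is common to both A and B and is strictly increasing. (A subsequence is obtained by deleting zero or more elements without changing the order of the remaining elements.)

3

For each value that appears in both, track the longest common increasing run ending there.
The best achievable length is 3; one witness is 5, 11, 14 (A-positions 3,7,11, B-positions 2,6,8).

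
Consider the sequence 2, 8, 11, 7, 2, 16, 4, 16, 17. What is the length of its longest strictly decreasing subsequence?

3

Scanning left to right, the best length ending at each element is: 2→1, 8→1, 11→1, 7→2, 2→3, 16→1, 4→3, 16→1, 17→1.
So the longest decreasing subsequence has length 3, e.g. 8, 7, 2.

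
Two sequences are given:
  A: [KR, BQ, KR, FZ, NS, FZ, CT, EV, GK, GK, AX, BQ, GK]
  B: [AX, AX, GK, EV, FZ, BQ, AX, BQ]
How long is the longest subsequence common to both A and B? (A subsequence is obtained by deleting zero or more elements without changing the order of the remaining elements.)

3

Backtracking the LCS table gives one alignment: BQ (A2,B6) → AX (A11,B7) → BQ (A12,B8).
So the longest common subsequence has length 3.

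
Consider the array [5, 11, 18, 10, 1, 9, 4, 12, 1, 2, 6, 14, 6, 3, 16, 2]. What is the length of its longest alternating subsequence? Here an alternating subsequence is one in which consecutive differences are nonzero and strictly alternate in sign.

11

A longest alternating subsequence is 5, 11, 1, 9, 4, 12, 1, 14, 6, 16, 2 (positions 1,2,5,6,7,8,9,12,13,15,16); its 10 consecutive differences strictly alternate in sign, and length 11 is optimal.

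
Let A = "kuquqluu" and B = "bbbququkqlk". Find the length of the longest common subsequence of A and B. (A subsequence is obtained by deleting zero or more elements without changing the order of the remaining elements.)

5

Backtracking the LCS table gives one alignment: u (A2,B5) → q (A3,B6) → u (A4,B7) → q (A5,B9) → l (A6,B10).
So the longest common subsequence has length 5.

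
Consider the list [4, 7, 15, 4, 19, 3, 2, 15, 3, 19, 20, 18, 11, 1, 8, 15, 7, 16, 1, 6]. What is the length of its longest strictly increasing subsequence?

Let dp[i] be the longest increasing subsequence ending at position i. Then dp = [1, 2, 3, 1, 4, 1, 1, 3, 2, 4, 5, 4, 3, 1, 3, 4, 3, 5, 1, 3].
The maximum is 5; one witness is 4, 7, 15, 19, 20 at positions 1,2,3,5,11.

5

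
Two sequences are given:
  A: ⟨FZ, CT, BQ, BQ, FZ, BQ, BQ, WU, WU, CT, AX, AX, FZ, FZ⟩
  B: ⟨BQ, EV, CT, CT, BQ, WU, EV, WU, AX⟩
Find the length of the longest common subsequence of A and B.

Backtracking the LCS table gives one alignment: CT (A2,B4) → BQ (A7,B5) → WU (A8,B6) → WU (A9,B8) → AX (A12,B9).
So the longest common subsequence has length 5.

5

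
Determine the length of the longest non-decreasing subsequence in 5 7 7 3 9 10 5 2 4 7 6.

5

Let dp[i] be the longest non-decreasing subsequence ending at position i. Then dp = [1, 2, 3, 1, 4, 5, 2, 1, 2, 4, 3].
The maximum is 5; one witness is 5, 7, 7, 9, 10 at positions 1,2,3,5,6.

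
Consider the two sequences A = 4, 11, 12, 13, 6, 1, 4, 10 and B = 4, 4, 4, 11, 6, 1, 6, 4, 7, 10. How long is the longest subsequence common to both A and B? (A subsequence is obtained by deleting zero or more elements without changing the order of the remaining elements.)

6

Backtracking the LCS table gives one alignment: 4 (A1,B3) → 11 (A2,B4) → 6 (A5,B5) → 1 (A6,B6) → 4 (A7,B8) → 10 (A8,B10).
So the longest common subsequence has length 6.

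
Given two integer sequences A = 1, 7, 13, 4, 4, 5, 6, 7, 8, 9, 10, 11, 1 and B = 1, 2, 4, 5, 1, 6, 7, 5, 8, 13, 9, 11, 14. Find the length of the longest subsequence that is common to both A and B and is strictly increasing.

8

For each value that appears in both, track the longest common increasing run ending there.
The best achievable length is 8; one witness is 1, 4, 5, 6, 7, 8, 9, 11 (A-positions 1,4,6,7,8,9,10,12, B-positions 1,3,4,6,7,9,11,12).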